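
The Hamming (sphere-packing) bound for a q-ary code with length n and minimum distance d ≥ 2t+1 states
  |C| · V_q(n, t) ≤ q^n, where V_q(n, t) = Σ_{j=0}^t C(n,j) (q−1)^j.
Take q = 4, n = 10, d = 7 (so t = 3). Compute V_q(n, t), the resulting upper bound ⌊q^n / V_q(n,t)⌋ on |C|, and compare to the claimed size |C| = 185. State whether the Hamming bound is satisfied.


V_q(n, t) = 3676, q^n = 1048576, Hamming bound = 285, |C| = 185 ≤ bound (satisfied).

Step 1: Compute V_q(n, t) = Σ_{j=0}^3 C(n, j) (q−1)^j.
  j = 0: C(10,0)·(3)^0 = 1·1 = 1.
  j = 1: C(10,1)·(3)^1 = 10·3 = 30.
  j = 2: C(10,2)·(3)^2 = 45·9 = 405.
  j = 3: C(10,3)·(3)^3 = 120·27 = 3240.
  V_q(n, t) = 1 + 30 + 405 + 3240 = 3676.
Step 2: q^n = 4^10 = 1048576.
Step 3: Hamming bound ⌊q^n / V_q(n,t)⌋ = ⌊1048576/3676⌋ = 285.
Step 4: Compare |C| = 185 to 285: satisfied.
The claimed |C| lies below the Hamming bound.


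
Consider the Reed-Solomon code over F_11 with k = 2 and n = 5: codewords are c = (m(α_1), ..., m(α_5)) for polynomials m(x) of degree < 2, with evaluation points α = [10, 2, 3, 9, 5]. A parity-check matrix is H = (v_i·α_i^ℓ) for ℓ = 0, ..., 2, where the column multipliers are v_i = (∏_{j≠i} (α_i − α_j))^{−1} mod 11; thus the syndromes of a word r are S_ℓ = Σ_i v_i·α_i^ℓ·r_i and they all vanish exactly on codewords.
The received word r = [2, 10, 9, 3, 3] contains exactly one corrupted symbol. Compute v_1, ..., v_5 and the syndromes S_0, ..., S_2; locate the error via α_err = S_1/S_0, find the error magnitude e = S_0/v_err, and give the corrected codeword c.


S = (4, 9, 1), error at position 5, error magnitude e = 7, c = [2, 10, 9, 3, 7].

Step 1: column multipliers v_i = (∏_{j≠i}(α_i − α_j))^{−1} mod 11.
  i = 1 (α = 10): (10−2)(10−3)(10−9)(10−5) = 8·7·1·5 = 280 ≡ 5, so v_1 = 5^{−1} = 9 (mod 11).
  i = 2 (α = 2): (2−10)(2−3)(2−9)(2−5) = (−8)·(−1)·(−7)·(−3) = 168 ≡ 3, so v_2 = 3^{−1} = 4 (mod 11).
  i = 3 (α = 3): (3−10)(3−2)(3−9)(3−5) = (−7)·1·(−6)·(−2) = −84 ≡ 4, so v_3 = 4^{−1} = 3 (mod 11).
  i = 4 (α = 9): (9−10)(9−2)(9−3)(9−5) = (−1)·7·6·4 = −168 ≡ 8, so v_4 = 8^{−1} = 7 (mod 11).
  i = 5 (α = 5): (5−10)(5−2)(5−3)(5−9) = (−5)·3·2·(−4) = 120 ≡ 10, so v_5 = 10^{−1} = 10 (mod 11).
  v = [9, 4, 3, 7, 10].
Step 2: syndromes of r = [2, 10, 9, 3, 3] (all sums mod 11).
  S_0 = Σ v_i r_i = 9·2 + 4·10 + 3·9 + 7·3 + 10·3 = 136 ≡ 4.
  S_1 = Σ v_i α_i r_i = 9·10·2 + 4·2·10 + 3·3·9 + 7·9·3 + 10·5·3 = 680 ≡ 9.
  α_i^2 mod 11 = [1, 4, 9, 4, 3].
  S_2 = Σ v_i α_i^2 r_i = 9·1·2 + 4·4·10 + 3·9·9 + 7·4·3 + 10·3·3 = 595 ≡ 1.
  S = (4, 9, 1) ≠ 0, so r is not a codeword (an error is present).
Step 3: locate the error. For a single error e at position i, S_ℓ = v_i·e·α_i^ℓ, so α_err = S_1/S_0.
  S_0^{−1} = 4^{−1} = 3 (mod 11), so α_err = 9·3 = 27 ≡ 5 = α_5. Error position i = 5.
  Consistency check: S_2/S_1 = 1·5 = 5 ≡ 5 = α_err ✓ (single-error assumption holds).
Step 4: error magnitude e = S_0/v_5 = S_0·∏_{j≠5}(α_5 − α_j) = 4·10 = 40 ≡ 7 (mod 11).
Step 5: correct position 5: c_5 = r_5 − e = 3 − 7 ≡ 7 (mod 11). Hence c = [2, 10, 9, 3, 7].
  Check: interpolating c through the α_i gives m(x) = 1 + 10·x (degree < 2) with m(α_i) = c_i for every i, so c is indeed a codeword.


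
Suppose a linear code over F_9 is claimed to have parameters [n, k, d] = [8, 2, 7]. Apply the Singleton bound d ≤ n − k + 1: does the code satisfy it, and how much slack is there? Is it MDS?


Singleton RHS = n − k + 1 = 7, slack = 0, bound satisfied, MDS.

Singleton bound: d ≤ n − k + 1.
Here n = 8, k = 2, so n − k + 1 = 7.
Given d = 7, check d ≤ 7: YES.
Slack = (n − k + 1) − d = 0.
The code is MDS (slack = 0).
Description: the claimed parameters are [8, 2, 7]_9; such a code would be MDS (meets Singleton bound).


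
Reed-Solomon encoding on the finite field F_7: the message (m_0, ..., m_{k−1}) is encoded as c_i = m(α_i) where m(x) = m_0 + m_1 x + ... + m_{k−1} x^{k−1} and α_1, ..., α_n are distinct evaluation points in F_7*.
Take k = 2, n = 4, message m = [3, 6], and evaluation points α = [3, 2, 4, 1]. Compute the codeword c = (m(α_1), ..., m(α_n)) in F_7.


c = [0, 1, 6, 2]

Message polynomial: m(x) = 3 + 6·x (mod 7).
For each evaluation point α_i, compute m(α_i) mod 7:
  α_1 = 3: Horner steps 6 → 0, so m(3) = 0.
  α_2 = 2: Horner steps 6 → 1, so m(2) = 1.
  α_3 = 4: Horner steps 6 → 6, so m(4) = 6.
  α_4 = 1: Horner steps 6 → 2, so m(1) = 2.
Codeword c = [0, 1, 6, 2] ∈ F_7^4.


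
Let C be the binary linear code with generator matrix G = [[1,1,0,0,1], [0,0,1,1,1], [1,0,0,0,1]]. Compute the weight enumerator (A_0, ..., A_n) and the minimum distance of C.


Weight distribution: A_0 = 1, A_1 = 1, A_2 = 1, A_3 = 3, A_4 = 2. Minimum distance d = 1.

Enumerate all 2^3 = 8 messages m ∈ F_2^3.
For each, compute codeword c = mG in F_2^5, then tally its weight.
  m = 000 → c = 00000, weight = 0.
  m = 100 → c = 11001, weight = 3.
  m = 010 → c = 00111, weight = 3.
  m = 110 → c = 11110, weight = 4.
  m = 001 → c = 10001, weight = 2.
  m = 101 → c = 01000, weight = 1.
  m = 011 → c = 10110, weight = 3.
  m = 111 → c = 01111, weight = 4.
Tally weights:
  weight 0: 1 codewords.
  weight 1: 1 codewords.
  weight 2: 1 codewords.
  weight 3: 3 codewords.
  weight 4: 2 codewords.
Minimum distance d = smallest w > 0 with A_w > 0 = 1.
Sanity: Σ A_w = 8 = 2^3 = 8 ✓.


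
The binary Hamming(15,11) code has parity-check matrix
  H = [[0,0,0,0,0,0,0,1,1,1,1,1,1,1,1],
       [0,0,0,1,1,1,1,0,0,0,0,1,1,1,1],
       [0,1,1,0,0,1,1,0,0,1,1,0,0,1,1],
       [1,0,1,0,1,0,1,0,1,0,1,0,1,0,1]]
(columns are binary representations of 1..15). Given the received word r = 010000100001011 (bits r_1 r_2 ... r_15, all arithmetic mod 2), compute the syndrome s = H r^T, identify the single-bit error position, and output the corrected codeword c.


s = (1, 0, 0, 0)^T, error position = 8, corrected codeword c = 010000110001011

Compute s = H r^T mod 2 one row at a time:
  s_1 = 0 + 0 + 0 + 0 + 1 + 0 + 1 + 1 = 3 ≡ 1 (mod 2).
  s_2 = 0 + 0 + 0 + 1 + 1 + 0 + 1 + 1 = 4 ≡ 0 (mod 2).
  s_3 = 1 + 0 + 0 + 1 + 0 + 0 + 1 + 1 = 4 ≡ 0 (mod 2).
  s_4 = 0 + 0 + 0 + 1 + 0 + 0 + 0 + 1 = 2 ≡ 0 (mod 2).
s = (1, 0, 0, 0)^T — this equals column 8 of H (binary 1000), so error is at position 8.
Correct: flip bit 8 of r = 010000100001011 to get c = 010000110001011.


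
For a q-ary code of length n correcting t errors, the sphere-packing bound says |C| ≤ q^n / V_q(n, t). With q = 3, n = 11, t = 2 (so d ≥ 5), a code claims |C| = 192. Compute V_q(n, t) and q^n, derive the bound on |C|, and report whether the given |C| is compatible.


V_q(n, t) = 243, q^n = 177147, Hamming bound = 729, |C| = 192 ≤ bound (satisfied).

Step 1: Compute V_q(n, t) = Σ_{j=0}^2 C(n, j) (q−1)^j.
  j = 0: C(11,0)·(2)^0 = 1·1 = 1.
  j = 1: C(11,1)·(2)^1 = 11·2 = 22.
  j = 2: C(11,2)·(2)^2 = 55·4 = 220.
  V_q(n, t) = 1 + 22 + 220 = 243.
Step 2: q^n = 3^11 = 177147.
Step 3: Hamming bound ⌊q^n / V_q(n,t)⌋ = ⌊177147/243⌋ = 729.
Step 4: Compare |C| = 192 to 729: satisfied.
The claimed |C| lies below the Hamming bound.


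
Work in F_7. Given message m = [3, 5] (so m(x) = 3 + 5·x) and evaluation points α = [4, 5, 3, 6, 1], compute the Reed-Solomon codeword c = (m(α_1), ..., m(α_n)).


c = [2, 0, 4, 5, 1]

Message polynomial: m(x) = 3 + 5·x (mod 7).
For each evaluation point α_i, compute m(α_i) mod 7:
  α_1 = 4: Horner steps 5 → 2, so m(4) = 2.
  α_2 = 5: Horner steps 5 → 0, so m(5) = 0.
  α_3 = 3: Horner steps 5 → 4, so m(3) = 4.
  α_4 = 6: Horner steps 5 → 5, so m(6) = 5.
  α_5 = 1: Horner steps 5 → 1, so m(1) = 1.
Codeword c = [2, 0, 4, 5, 1] ∈ F_7^5.


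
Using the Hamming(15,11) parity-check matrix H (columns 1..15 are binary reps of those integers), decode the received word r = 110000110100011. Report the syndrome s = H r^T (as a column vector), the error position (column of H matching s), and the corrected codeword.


s = (0, 1, 1, 1)^T, error position = 7, corrected codeword c = 110000010100011

Compute s = H r^T mod 2 one row at a time:
  s_1 = 1 + 0 + 1 + 0 + 0 + 0 + 1 + 1 = 4 ≡ 0 (mod 2).
  s_2 = 0 + 0 + 0 + 1 + 0 + 0 + 1 + 1 = 3 ≡ 1 (mod 2).
  s_3 = 1 + 0 + 0 + 1 + 1 + 0 + 1 + 1 = 5 ≡ 1 (mod 2).
  s_4 = 1 + 0 + 0 + 1 + 0 + 0 + 0 + 1 = 3 ≡ 1 (mod 2).
s = (0, 1, 1, 1)^T — this equals column 7 of H (binary 0111), so error is at position 7.
Correct: flip bit 7 of r = 110000110100011 to get c = 110000010100011.


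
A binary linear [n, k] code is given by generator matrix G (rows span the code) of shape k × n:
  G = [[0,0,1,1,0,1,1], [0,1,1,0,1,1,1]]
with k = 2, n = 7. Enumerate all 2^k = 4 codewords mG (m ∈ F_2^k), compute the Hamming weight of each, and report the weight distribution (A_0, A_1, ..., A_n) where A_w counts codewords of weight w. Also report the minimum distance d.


Weight distribution: A_0 = 1, A_3 = 1, A_4 = 1, A_5 = 1. Minimum distance d = 3.

Enumerate all 2^2 = 4 messages m ∈ F_2^2.
For each, compute codeword c = mG in F_2^7, then tally its weight.
  m = 00 → c = 0000000, weight = 0.
  m = 10 → c = 0011011, weight = 4.
  m = 01 → c = 0110111, weight = 5.
  m = 11 → c = 0101100, weight = 3.
Tally weights:
  weight 0: 1 codewords.
  weight 3: 1 codewords.
  weight 4: 1 codewords.
  weight 5: 1 codewords.
Minimum distance d = smallest w > 0 with A_w > 0 = 3.
Sanity: Σ A_w = 4 = 2^2 = 4 ✓.


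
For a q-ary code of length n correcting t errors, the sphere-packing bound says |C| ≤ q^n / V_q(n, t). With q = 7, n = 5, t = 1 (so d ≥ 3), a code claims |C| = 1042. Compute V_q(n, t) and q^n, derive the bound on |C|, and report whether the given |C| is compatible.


V_q(n, t) = 31, q^n = 16807, Hamming bound = 542, |C| = 1042 > bound (violated).

Step 1: Compute V_q(n, t) = Σ_{j=0}^1 C(n, j) (q−1)^j.
  j = 0: C(5,0)·(6)^0 = 1·1 = 1.
  j = 1: C(5,1)·(6)^1 = 5·6 = 30.
  V_q(n, t) = 1 + 30 = 31.
Step 2: q^n = 7^5 = 16807.
Step 3: Hamming bound ⌊q^n / V_q(n,t)⌋ = ⌊16807/31⌋ = 542.
Step 4: Compare |C| = 1042 to 542: violated.
The claimed |C| lies above the Hamming bound, so no 7-ary code of length 5 with d ≥ 3 can have 1042 codewords.


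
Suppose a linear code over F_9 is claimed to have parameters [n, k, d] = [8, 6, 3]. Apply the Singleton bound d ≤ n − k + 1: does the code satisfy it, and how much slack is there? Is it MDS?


Singleton RHS = n − k + 1 = 3, slack = 0, bound satisfied, MDS.

Singleton bound: d ≤ n − k + 1.
Here n = 8, k = 6, so n − k + 1 = 3.
Given d = 3, check d ≤ 3: YES.
Slack = (n − k + 1) − d = 0.
The code is MDS (slack = 0).
Description: the claimed parameters are [8, 6, 3]_9; such a code would be MDS (meets Singleton bound).


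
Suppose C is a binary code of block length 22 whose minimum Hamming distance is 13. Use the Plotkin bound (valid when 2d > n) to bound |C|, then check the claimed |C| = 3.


Plotkin bound M ≤ 6; given |C| = 3 ≤ bound (satisfied).

Check applicability: 2d = 26, n = 22.
2d − n = 4 > 0, so Plotkin applies.
Compute d/(2d−n) = 13/4 ≈ 3.2500.
⌊d/(2d−n)⌋ = 3.
Plotkin bound: M ≤ 2·3 = 6.
Given |C| = 3, check: satisfied.
This |C| is below the Plotkin bound.


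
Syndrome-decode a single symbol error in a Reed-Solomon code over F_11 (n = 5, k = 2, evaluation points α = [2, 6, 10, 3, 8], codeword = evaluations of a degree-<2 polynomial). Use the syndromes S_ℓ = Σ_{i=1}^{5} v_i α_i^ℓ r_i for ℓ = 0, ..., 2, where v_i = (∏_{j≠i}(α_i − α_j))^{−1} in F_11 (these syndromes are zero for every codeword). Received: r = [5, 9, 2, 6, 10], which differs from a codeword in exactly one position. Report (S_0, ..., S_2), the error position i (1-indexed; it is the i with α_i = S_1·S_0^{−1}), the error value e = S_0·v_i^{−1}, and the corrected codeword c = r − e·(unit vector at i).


S = (10, 3, 2), error at position 5, error magnitude e = 10, c = [5, 9, 2, 6, 0].

Step 1: column multipliers v_i = (∏_{j≠i}(α_i − α_j))^{−1} mod 11.
  i = 1 (α = 2): (2−6)(2−10)(2−3)(2−8) = (−4)·(−8)·(−1)·(−6) = 192 ≡ 5, so v_1 = 5^{−1} = 9 (mod 11).
  i = 2 (α = 6): (6−2)(6−10)(6−3)(6−8) = 4·(−4)·3·(−2) = 96 ≡ 8, so v_2 = 8^{−1} = 7 (mod 11).
  i = 3 (α = 10): (10−2)(10−6)(10−3)(10−8) = 8·4·7·2 = 448 ≡ 8, so v_3 = 8^{−1} = 7 (mod 11).
  i = 4 (α = 3): (3−2)(3−6)(3−10)(3−8) = 1·(−3)·(−7)·(−5) = −105 ≡ 5, so v_4 = 5^{−1} = 9 (mod 11).
  i = 5 (α = 8): (8−2)(8−6)(8−10)(8−3) = 6·2·(−2)·5 = −120 ≡ 1, so v_5 = 1^{−1} = 1 (mod 11).
  v = [9, 7, 7, 9, 1].
Step 2: syndromes of r = [5, 9, 2, 6, 10] (all sums mod 11).
  S_0 = Σ v_i r_i = 9·5 + 7·9 + 7·2 + 9·6 + 1·10 = 186 ≡ 10.
  S_1 = Σ v_i α_i r_i = 9·2·5 + 7·6·9 + 7·10·2 + 9·3·6 + 1·8·10 = 850 ≡ 3.
  α_i^2 mod 11 = [4, 3, 1, 9, 9].
  S_2 = Σ v_i α_i^2 r_i = 9·4·5 + 7·3·9 + 7·1·2 + 9·9·6 + 1·9·10 = 959 ≡ 2.
  S = (10, 3, 2) ≠ 0, so r is not a codeword (an error is present).
Step 3: locate the error. For a single error e at position i, S_ℓ = v_i·e·α_i^ℓ, so α_err = S_1/S_0.
  S_0^{−1} = 10^{−1} = 10 (mod 11), so α_err = 3·10 = 30 ≡ 8 = α_5. Error position i = 5.
  Consistency check: S_2/S_1 = 2·4 = 8 ≡ 8 = α_err ✓ (single-error assumption holds).
Step 4: error magnitude e = S_0/v_5 = S_0·∏_{j≠5}(α_5 − α_j) = 10·1 = 10 ≡ 10 (mod 11).
Step 5: correct position 5: c_5 = r_5 − e = 10 − 10 ≡ 0 (mod 11). Hence c = [5, 9, 2, 6, 0].
  Check: interpolating c through the α_i gives m(x) = 3 + 1·x (degree < 2) with m(α_i) = c_i for every i, so c is indeed a codeword.


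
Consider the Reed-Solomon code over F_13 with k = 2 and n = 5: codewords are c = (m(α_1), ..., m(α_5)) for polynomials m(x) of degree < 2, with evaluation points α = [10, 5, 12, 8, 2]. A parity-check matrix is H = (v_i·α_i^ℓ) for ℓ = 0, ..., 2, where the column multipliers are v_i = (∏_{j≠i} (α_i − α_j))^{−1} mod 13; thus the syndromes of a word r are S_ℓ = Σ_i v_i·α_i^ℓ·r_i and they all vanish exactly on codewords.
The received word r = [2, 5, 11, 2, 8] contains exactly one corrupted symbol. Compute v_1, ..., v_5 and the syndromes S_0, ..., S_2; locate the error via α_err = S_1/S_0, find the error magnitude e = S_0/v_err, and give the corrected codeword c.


S = (6, 8, 2), error at position 1, error magnitude e = 2, c = [0, 5, 11, 2, 8].

Step 1: column multipliers v_i = (∏_{j≠i}(α_i − α_j))^{−1} mod 13.
  i = 1 (α = 10): (10−5)(10−12)(10−8)(10−2) = 5·(−2)·2·8 = −160 ≡ 9, so v_1 = 9^{−1} = 3 (mod 13).
  i = 2 (α = 5): (5−10)(5−12)(5−8)(5−2) = (−5)·(−7)·(−3)·3 = −315 ≡ 10, so v_2 = 10^{−1} = 4 (mod 13).
  i = 3 (α = 12): (12−10)(12−5)(12−8)(12−2) = 2·7·4·10 = 560 ≡ 1, so v_3 = 1^{−1} = 1 (mod 13).
  i = 4 (α = 8): (8−10)(8−5)(8−12)(8−2) = (−2)·3·(−4)·6 = 144 ≡ 1, so v_4 = 1^{−1} = 1 (mod 13).
  i = 5 (α = 2): (2−10)(2−5)(2−12)(2−8) = (−8)·(−3)·(−10)·(−6) = 1440 ≡ 10, so v_5 = 10^{−1} = 4 (mod 13).
  v = [3, 4, 1, 1, 4].
Step 2: syndromes of r = [2, 5, 11, 2, 8] (all sums mod 13).
  S_0 = Σ v_i r_i = 3·2 + 4·5 + 1·11 + 1·2 + 4·8 = 71 ≡ 6.
  S_1 = Σ v_i α_i r_i = 3·10·2 + 4·5·5 + 1·12·11 + 1·8·2 + 4·2·8 = 372 ≡ 8.
  α_i^2 mod 13 = [9, 12, 1, 12, 4].
  S_2 = Σ v_i α_i^2 r_i = 3·9·2 + 4·12·5 + 1·1·11 + 1·12·2 + 4·4·8 = 457 ≡ 2.
  S = (6, 8, 2) ≠ 0, so r is not a codeword (an error is present).
Step 3: locate the error. For a single error e at position i, S_ℓ = v_i·e·α_i^ℓ, so α_err = S_1/S_0.
  S_0^{−1} = 6^{−1} = 11 (mod 13), so α_err = 8·11 = 88 ≡ 10 = α_1. Error position i = 1.
  Consistency check: S_2/S_1 = 2·5 = 10 ≡ 10 = α_err ✓ (single-error assumption holds).
Step 4: error magnitude e = S_0/v_1 = S_0·∏_{j≠1}(α_1 − α_j) = 6·9 = 54 ≡ 2 (mod 13).
Step 5: correct position 1: c_1 = r_1 − e = 2 − 2 ≡ 0 (mod 13). Hence c = [0, 5, 11, 2, 8].
  Check: interpolating c through the α_i gives m(x) = 10 + 12·x (degree < 2) with m(α_i) = c_i for every i, so c is indeed a codeword.


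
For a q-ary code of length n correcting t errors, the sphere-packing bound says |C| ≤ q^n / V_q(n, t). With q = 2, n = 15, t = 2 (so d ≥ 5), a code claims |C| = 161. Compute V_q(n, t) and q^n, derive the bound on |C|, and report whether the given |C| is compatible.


V_q(n, t) = 121, q^n = 32768, Hamming bound = 270, |C| = 161 ≤ bound (satisfied).

Step 1: Compute V_q(n, t) = Σ_{j=0}^2 C(n, j) (q−1)^j.
  j = 0: C(15,0)·(1)^0 = 1·1 = 1.
  j = 1: C(15,1)·(1)^1 = 15·1 = 15.
  j = 2: C(15,2)·(1)^2 = 105·1 = 105.
  V_q(n, t) = 1 + 15 + 105 = 121.
Step 2: q^n = 2^15 = 32768.
Step 3: Hamming bound ⌊q^n / V_q(n,t)⌋ = ⌊32768/121⌋ = 270.
Step 4: Compare |C| = 161 to 270: satisfied.
The claimed |C| lies below the Hamming bound.


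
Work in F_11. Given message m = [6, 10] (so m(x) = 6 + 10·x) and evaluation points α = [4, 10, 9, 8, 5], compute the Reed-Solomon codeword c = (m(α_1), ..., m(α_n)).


c = [2, 7, 8, 9, 1]

Message polynomial: m(x) = 6 + 10·x (mod 11).
For each evaluation point α_i, compute m(α_i) mod 11:
  α_1 = 4: Horner steps 10 → 2, so m(4) = 2.
  α_2 = 10: Horner steps 10 → 7, so m(10) = 7.
  α_3 = 9: Horner steps 10 → 8, so m(9) = 8.
  α_4 = 8: Horner steps 10 → 9, so m(8) = 9.
  α_5 = 5: Horner steps 10 → 1, so m(5) = 1.
Codeword c = [2, 7, 8, 9, 1] ∈ F_11^5.


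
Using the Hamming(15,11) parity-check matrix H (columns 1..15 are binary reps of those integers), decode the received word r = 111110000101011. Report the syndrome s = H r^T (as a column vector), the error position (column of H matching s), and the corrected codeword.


s = (0, 1, 1, 0)^T, error position = 6, corrected codeword c = 111111000101011

Compute s = H r^T mod 2 one row at a time:
  s_1 = 0 + 0 + 1 + 0 + 1 + 0 + 1 + 1 = 4 ≡ 0 (mod 2).
  s_2 = 1 + 1 + 0 + 0 + 1 + 0 + 1 + 1 = 5 ≡ 1 (mod 2).
  s_3 = 1 + 1 + 0 + 0 + 1 + 0 + 1 + 1 = 5 ≡ 1 (mod 2).
  s_4 = 1 + 1 + 1 + 0 + 0 + 0 + 0 + 1 = 4 ≡ 0 (mod 2).
s = (0, 1, 1, 0)^T — this equals column 6 of H (binary 0110), so error is at position 6.
Correct: flip bit 6 of r = 111110000101011 to get c = 111111000101011.


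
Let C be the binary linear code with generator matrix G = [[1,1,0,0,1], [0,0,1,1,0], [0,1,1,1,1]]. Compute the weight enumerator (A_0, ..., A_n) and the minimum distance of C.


Weight distribution: A_0 = 1, A_1 = 1, A_2 = 2, A_3 = 2, A_4 = 1, A_5 = 1. Minimum distance d = 1.

Enumerate all 2^3 = 8 messages m ∈ F_2^3.
For each, compute codeword c = mG in F_2^5, then tally its weight.
  m = 000 → c = 00000, weight = 0.
  m = 100 → c = 11001, weight = 3.
  m = 010 → c = 00110, weight = 2.
  m = 110 → c = 11111, weight = 5.
  m = 001 → c = 01111, weight = 4.
  m = 101 → c = 10110, weight = 3.
  m = 011 → c = 01001, weight = 2.
  m = 111 → c = 10000, weight = 1.
Tally weights:
  weight 0: 1 codewords.
  weight 1: 1 codewords.
  weight 2: 2 codewords.
  weight 3: 2 codewords.
  weight 4: 1 codewords.
  weight 5: 1 codewords.
Minimum distance d = smallest w > 0 with A_w > 0 = 1.
Sanity: Σ A_w = 8 = 2^3 = 8 ✓.


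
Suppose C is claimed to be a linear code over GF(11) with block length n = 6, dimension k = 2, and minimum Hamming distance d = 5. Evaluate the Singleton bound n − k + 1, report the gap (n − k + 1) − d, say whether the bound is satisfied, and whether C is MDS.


Singleton RHS = n − k + 1 = 5, slack = 0, bound satisfied, MDS.

Singleton bound: d ≤ n − k + 1.
Here n = 6, k = 2, so n − k + 1 = 5.
Given d = 5, check d ≤ 5: YES.
Slack = (n − k + 1) − d = 0.
The code is MDS (slack = 0).
Description: the claimed parameters are [6, 2, 5]_11; such a code would be MDS (meets Singleton bound).


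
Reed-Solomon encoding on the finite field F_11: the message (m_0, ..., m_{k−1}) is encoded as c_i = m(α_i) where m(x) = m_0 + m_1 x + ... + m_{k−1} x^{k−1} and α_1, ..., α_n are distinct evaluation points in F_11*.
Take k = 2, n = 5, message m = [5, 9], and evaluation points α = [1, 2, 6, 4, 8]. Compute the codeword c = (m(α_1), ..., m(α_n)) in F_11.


c = [3, 1, 4, 8, 0]

Message polynomial: m(x) = 5 + 9·x (mod 11).
For each evaluation point α_i, compute m(α_i) mod 11:
  α_1 = 1: Horner steps 9 → 3, so m(1) = 3.
  α_2 = 2: Horner steps 9 → 1, so m(2) = 1.
  α_3 = 6: Horner steps 9 → 4, so m(6) = 4.
  α_4 = 4: Horner steps 9 → 8, so m(4) = 8.
  α_5 = 8: Horner steps 9 → 0, so m(8) = 0.
Codeword c = [3, 1, 4, 8, 0] ∈ F_11^5.


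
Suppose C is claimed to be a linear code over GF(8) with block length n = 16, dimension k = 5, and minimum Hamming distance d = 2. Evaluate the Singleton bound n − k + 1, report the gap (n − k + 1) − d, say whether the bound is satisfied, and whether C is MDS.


Singleton RHS = n − k + 1 = 12, slack = 10, bound satisfied, not MDS.

Singleton bound: d ≤ n − k + 1.
Here n = 16, k = 5, so n − k + 1 = 12.
Given d = 2, check d ≤ 12: YES.
Slack = (n − k + 1) − d = 10.
The code is NOT MDS (slack = 10 > 0).
Description: the claimed parameters are [16, 5, 2]_8; such a code would be non-MDS.


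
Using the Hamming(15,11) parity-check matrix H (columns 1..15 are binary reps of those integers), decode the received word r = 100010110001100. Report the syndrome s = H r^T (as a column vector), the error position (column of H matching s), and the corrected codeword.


s = (1, 0, 1, 0)^T, error position = 10, corrected codeword c = 100010110101100

Compute s = H r^T mod 2 one row at a time:
  s_1 = 1 + 0 + 0 + 0 + 1 + 1 + 0 + 0 = 3 ≡ 1 (mod 2).
  s_2 = 0 + 1 + 0 + 1 + 1 + 1 + 0 + 0 = 4 ≡ 0 (mod 2).
  s_3 = 0 + 0 + 0 + 1 + 0 + 0 + 0 + 0 = 1 ≡ 1 (mod 2).
  s_4 = 1 + 0 + 1 + 1 + 0 + 0 + 1 + 0 = 4 ≡ 0 (mod 2).
s = (1, 0, 1, 0)^T — this equals column 10 of H (binary 1010), so error is at position 10.
Correct: flip bit 10 of r = 100010110001100 to get c = 100010110101100.


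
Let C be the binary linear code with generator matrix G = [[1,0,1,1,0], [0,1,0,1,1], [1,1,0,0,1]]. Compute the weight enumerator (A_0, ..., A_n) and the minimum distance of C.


Weight distribution: A_0 = 1, A_1 = 1, A_2 = 1, A_3 = 3, A_4 = 2. Minimum distance d = 1.

Enumerate all 2^3 = 8 messages m ∈ F_2^3.
For each, compute codeword c = mG in F_2^5, then tally its weight.
  m = 000 → c = 00000, weight = 0.
  m = 100 → c = 10110, weight = 3.
  m = 010 → c = 01011, weight = 3.
  m = 110 → c = 11101, weight = 4.
  m = 001 → c = 11001, weight = 3.
  m = 101 → c = 01111, weight = 4.
  m = 011 → c = 10010, weight = 2.
  m = 111 → c = 00100, weight = 1.
Tally weights:
  weight 0: 1 codewords.
  weight 1: 1 codewords.
  weight 2: 1 codewords.
  weight 3: 3 codewords.
  weight 4: 2 codewords.
Minimum distance d = smallest w > 0 with A_w > 0 = 1.
Sanity: Σ A_w = 8 = 2^3 = 8 ✓.


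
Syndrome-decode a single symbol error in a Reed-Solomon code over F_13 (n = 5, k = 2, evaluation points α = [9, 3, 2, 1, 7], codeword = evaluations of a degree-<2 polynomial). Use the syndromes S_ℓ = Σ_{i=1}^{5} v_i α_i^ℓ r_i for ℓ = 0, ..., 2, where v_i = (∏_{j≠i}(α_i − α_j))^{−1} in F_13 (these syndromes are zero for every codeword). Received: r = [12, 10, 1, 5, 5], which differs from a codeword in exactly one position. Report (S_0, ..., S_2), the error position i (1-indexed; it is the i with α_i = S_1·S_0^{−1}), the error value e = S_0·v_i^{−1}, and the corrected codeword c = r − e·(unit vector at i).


S = (9, 11, 12), error at position 5, error magnitude e = 11, c = [12, 10, 1, 5, 7].

Step 1: column multipliers v_i = (∏_{j≠i}(α_i − α_j))^{−1} mod 13.
  i = 1 (α = 9): (9−3)(9−2)(9−1)(9−7) = 6·7·8·2 = 672 ≡ 9, so v_1 = 9^{−1} = 3 (mod 13).
  i = 2 (α = 3): (3−9)(3−2)(3−1)(3−7) = (−6)·1·2·(−4) = 48 ≡ 9, so v_2 = 9^{−1} = 3 (mod 13).
  i = 3 (α = 2): (2−9)(2−3)(2−1)(2−7) = (−7)·(−1)·1·(−5) = −35 ≡ 4, so v_3 = 4^{−1} = 10 (mod 13).
  i = 4 (α = 1): (1−9)(1−3)(1−2)(1−7) = (−8)·(−2)·(−1)·(−6) = 96 ≡ 5, so v_4 = 5^{−1} = 8 (mod 13).
  i = 5 (α = 7): (7−9)(7−3)(7−2)(7−1) = (−2)·4·5·6 = −240 ≡ 7, so v_5 = 7^{−1} = 2 (mod 13).
  v = [3, 3, 10, 8, 2].
Step 2: syndromes of r = [12, 10, 1, 5, 5] (all sums mod 13).
  S_0 = Σ v_i r_i = 3·12 + 3·10 + 10·1 + 8·5 + 2·5 = 126 ≡ 9.
  S_1 = Σ v_i α_i r_i = 3·9·12 + 3·3·10 + 10·2·1 + 8·1·5 + 2·7·5 = 544 ≡ 11.
  α_i^2 mod 13 = [3, 9, 4, 1, 10].
  S_2 = Σ v_i α_i^2 r_i = 3·3·12 + 3·9·10 + 10·4·1 + 8·1·5 + 2·10·5 = 558 ≡ 12.
  S = (9, 11, 12) ≠ 0, so r is not a codeword (an error is present).
Step 3: locate the error. For a single error e at position i, S_ℓ = v_i·e·α_i^ℓ, so α_err = S_1/S_0.
  S_0^{−1} = 9^{−1} = 3 (mod 13), so α_err = 11·3 = 33 ≡ 7 = α_5. Error position i = 5.
  Consistency check: S_2/S_1 = 12·6 = 72 ≡ 7 = α_err ✓ (single-error assumption holds).
Step 4: error magnitude e = S_0/v_5 = S_0·∏_{j≠5}(α_5 − α_j) = 9·7 = 63 ≡ 11 (mod 13).
Step 5: correct position 5: c_5 = r_5 − e = 5 − 11 ≡ 7 (mod 13). Hence c = [12, 10, 1, 5, 7].
  Check: interpolating c through the α_i gives m(x) = 9 + 9·x (degree < 2) with m(α_i) = c_i for every i, so c is indeed a codeword.


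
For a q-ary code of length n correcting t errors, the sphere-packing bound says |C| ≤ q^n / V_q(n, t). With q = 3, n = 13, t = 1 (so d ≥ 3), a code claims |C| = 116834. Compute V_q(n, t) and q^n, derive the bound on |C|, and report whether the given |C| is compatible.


V_q(n, t) = 27, q^n = 1594323, Hamming bound = 59049, |C| = 116834 > bound (violated).

Step 1: Compute V_q(n, t) = Σ_{j=0}^1 C(n, j) (q−1)^j.
  j = 0: C(13,0)·(2)^0 = 1·1 = 1.
  j = 1: C(13,1)·(2)^1 = 13·2 = 26.
  V_q(n, t) = 1 + 26 = 27.
Step 2: q^n = 3^13 = 1594323.
Step 3: Hamming bound ⌊q^n / V_q(n,t)⌋ = ⌊1594323/27⌋ = 59049.
Step 4: Compare |C| = 116834 to 59049: violated.
The claimed |C| lies above the Hamming bound, so no 3-ary code of length 13 with d ≥ 3 can have 116834 codewords.


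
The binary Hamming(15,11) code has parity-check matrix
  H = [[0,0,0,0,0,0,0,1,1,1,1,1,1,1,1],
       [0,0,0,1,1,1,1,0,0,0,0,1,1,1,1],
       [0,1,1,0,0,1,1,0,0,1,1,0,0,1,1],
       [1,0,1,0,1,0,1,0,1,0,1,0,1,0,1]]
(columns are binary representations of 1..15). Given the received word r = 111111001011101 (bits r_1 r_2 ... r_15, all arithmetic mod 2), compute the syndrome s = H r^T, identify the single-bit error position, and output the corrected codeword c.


s = (1, 0, 1, 1)^T, error position = 11, corrected codeword c = 111111001001101

Compute s = H r^T mod 2 one row at a time:
  s_1 = 0 + 1 + 0 + 1 + 1 + 1 + 0 + 1 = 5 ≡ 1 (mod 2).
  s_2 = 1 + 1 + 1 + 0 + 1 + 1 + 0 + 1 = 6 ≡ 0 (mod 2).
  s_3 = 1 + 1 + 1 + 0 + 0 + 1 + 0 + 1 = 5 ≡ 1 (mod 2).
  s_4 = 1 + 1 + 1 + 0 + 1 + 1 + 1 + 1 = 7 ≡ 1 (mod 2).
s = (1, 0, 1, 1)^T — this equals column 11 of H (binary 1011), so error is at position 11.
Correct: flip bit 11 of r = 111111001011101 to get c = 111111001001101.


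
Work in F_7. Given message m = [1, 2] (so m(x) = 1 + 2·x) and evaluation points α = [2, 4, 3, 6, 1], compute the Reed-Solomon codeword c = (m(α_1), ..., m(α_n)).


c = [5, 2, 0, 6, 3]

Message polynomial: m(x) = 1 + 2·x (mod 7).
For each evaluation point α_i, compute m(α_i) mod 7:
  α_1 = 2: Horner steps 2 → 5, so m(2) = 5.
  α_2 = 4: Horner steps 2 → 2, so m(4) = 2.
  α_3 = 3: Horner steps 2 → 0, so m(3) = 0.
  α_4 = 6: Horner steps 2 → 6, so m(6) = 6.
  α_5 = 1: Horner steps 2 → 3, so m(1) = 3.
Codeword c = [5, 2, 0, 6, 3] ∈ F_7^5.


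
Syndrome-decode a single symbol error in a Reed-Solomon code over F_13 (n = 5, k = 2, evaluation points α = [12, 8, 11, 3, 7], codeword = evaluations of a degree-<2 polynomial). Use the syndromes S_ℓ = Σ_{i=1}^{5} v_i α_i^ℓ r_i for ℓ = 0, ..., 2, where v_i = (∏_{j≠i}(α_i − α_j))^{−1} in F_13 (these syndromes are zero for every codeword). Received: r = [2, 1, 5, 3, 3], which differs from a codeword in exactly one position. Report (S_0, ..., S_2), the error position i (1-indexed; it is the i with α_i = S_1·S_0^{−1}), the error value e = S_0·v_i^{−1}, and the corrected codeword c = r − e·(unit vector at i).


S = (7, 10, 5), error at position 5, error magnitude e = 12, c = [2, 1, 5, 3, 4].

Step 1: column multipliers v_i = (∏_{j≠i}(α_i − α_j))^{−1} mod 13.
  i = 1 (α = 12): (12−8)(12−11)(12−3)(12−7) = 4·1·9·5 = 180 ≡ 11, so v_1 = 11^{−1} = 6 (mod 13).
  i = 2 (α = 8): (8−12)(8−11)(8−3)(8−7) = (−4)·(−3)·5·1 = 60 ≡ 8, so v_2 = 8^{−1} = 5 (mod 13).
  i = 3 (α = 11): (11−12)(11−8)(11−3)(11−7) = (−1)·3·8·4 = −96 ≡ 8, so v_3 = 8^{−1} = 5 (mod 13).
  i = 4 (α = 3): (3−12)(3−8)(3−11)(3−7) = (−9)·(−5)·(−8)·(−4) = 1440 ≡ 10, so v_4 = 10^{−1} = 4 (mod 13).
  i = 5 (α = 7): (7−12)(7−8)(7−11)(7−3) = (−5)·(−1)·(−4)·4 = −80 ≡ 11, so v_5 = 11^{−1} = 6 (mod 13).
  v = [6, 5, 5, 4, 6].
Step 2: syndromes of r = [2, 1, 5, 3, 3] (all sums mod 13).
  S_0 = Σ v_i r_i = 6·2 + 5·1 + 5·5 + 4·3 + 6·3 = 72 ≡ 7.
  S_1 = Σ v_i α_i r_i = 6·12·2 + 5·8·1 + 5·11·5 + 4·3·3 + 6·7·3 = 621 ≡ 10.
  α_i^2 mod 13 = [1, 12, 4, 9, 10].
  S_2 = Σ v_i α_i^2 r_i = 6·1·2 + 5·12·1 + 5·4·5 + 4·9·3 + 6·10·3 = 460 ≡ 5.
  S = (7, 10, 5) ≠ 0, so r is not a codeword (an error is present).
Step 3: locate the error. For a single error e at position i, S_ℓ = v_i·e·α_i^ℓ, so α_err = S_1/S_0.
  S_0^{−1} = 7^{−1} = 2 (mod 13), so α_err = 10·2 = 20 ≡ 7 = α_5. Error position i = 5.
  Consistency check: S_2/S_1 = 5·4 = 20 ≡ 7 = α_err ✓ (single-error assumption holds).
Step 4: error magnitude e = S_0/v_5 = S_0·∏_{j≠5}(α_5 − α_j) = 7·11 = 77 ≡ 12 (mod 13).
Step 5: correct position 5: c_5 = r_5 − e = 3 − 12 ≡ 4 (mod 13). Hence c = [2, 1, 5, 3, 4].
  Check: interpolating c through the α_i gives m(x) = 12 + 10·x (degree < 2) with m(α_i) = c_i for every i, so c is indeed a codeword.


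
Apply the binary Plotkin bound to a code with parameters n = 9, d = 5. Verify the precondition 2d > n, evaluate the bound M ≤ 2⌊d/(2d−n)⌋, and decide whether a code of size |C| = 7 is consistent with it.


Plotkin bound M ≤ 10; given |C| = 7 ≤ bound (satisfied).

Check applicability: 2d = 10, n = 9.
2d − n = 1 > 0, so Plotkin applies.
Compute d/(2d−n) = 5/1 ≈ 5.0000.
⌊d/(2d−n)⌋ = 5.
Plotkin bound: M ≤ 2·5 = 10.
Given |C| = 7, check: satisfied.
This |C| is below the Plotkin bound.


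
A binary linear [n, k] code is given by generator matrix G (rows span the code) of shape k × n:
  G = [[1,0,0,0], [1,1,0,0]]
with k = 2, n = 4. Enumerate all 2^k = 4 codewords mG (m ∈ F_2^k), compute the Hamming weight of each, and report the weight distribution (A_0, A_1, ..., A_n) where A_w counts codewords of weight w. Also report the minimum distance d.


Weight distribution: A_0 = 1, A_1 = 2, A_2 = 1. Minimum distance d = 1.

Enumerate all 2^2 = 4 messages m ∈ F_2^2.
For each, compute codeword c = mG in F_2^4, then tally its weight.
  m = 00 → c = 0000, weight = 0.
  m = 10 → c = 1000, weight = 1.
  m = 01 → c = 1100, weight = 2.
  m = 11 → c = 0100, weight = 1.
Tally weights:
  weight 0: 1 codewords.
  weight 1: 2 codewords.
  weight 2: 1 codewords.
Minimum distance d = smallest w > 0 with A_w > 0 = 1.
Sanity: Σ A_w = 4 = 2^2 = 4 ✓.


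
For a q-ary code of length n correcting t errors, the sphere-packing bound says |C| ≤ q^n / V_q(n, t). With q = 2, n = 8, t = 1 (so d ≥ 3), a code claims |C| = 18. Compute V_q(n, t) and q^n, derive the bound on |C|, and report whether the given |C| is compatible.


V_q(n, t) = 9, q^n = 256, Hamming bound = 28, |C| = 18 ≤ bound (satisfied).

Step 1: Compute V_q(n, t) = Σ_{j=0}^1 C(n, j) (q−1)^j.
  j = 0: C(8,0)·(1)^0 = 1·1 = 1.
  j = 1: C(8,1)·(1)^1 = 8·1 = 8.
  V_q(n, t) = 1 + 8 = 9.
Step 2: q^n = 2^8 = 256.
Step 3: Hamming bound ⌊q^n / V_q(n,t)⌋ = ⌊256/9⌋ = 28.
Step 4: Compare |C| = 18 to 28: satisfied.
The claimed |C| lies below the Hamming bound.


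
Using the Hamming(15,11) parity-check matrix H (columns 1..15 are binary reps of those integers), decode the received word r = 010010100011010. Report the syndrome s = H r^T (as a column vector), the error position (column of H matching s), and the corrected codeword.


s = (1, 0, 0, 1)^T, error position = 9, corrected codeword c = 010010101011010

Compute s = H r^T mod 2 one row at a time:
  s_1 = 0 + 0 + 0 + 1 + 1 + 0 + 1 + 0 = 3 ≡ 1 (mod 2).
  s_2 = 0 + 1 + 0 + 1 + 1 + 0 + 1 + 0 = 4 ≡ 0 (mod 2).
  s_3 = 1 + 0 + 0 + 1 + 0 + 1 + 1 + 0 = 4 ≡ 0 (mod 2).
  s_4 = 0 + 0 + 1 + 1 + 0 + 1 + 0 + 0 = 3 ≡ 1 (mod 2).
s = (1, 0, 0, 1)^T — this equals column 9 of H (binary 1001), so error is at position 9.
Correct: flip bit 9 of r = 010010100011010 to get c = 010010101011010.


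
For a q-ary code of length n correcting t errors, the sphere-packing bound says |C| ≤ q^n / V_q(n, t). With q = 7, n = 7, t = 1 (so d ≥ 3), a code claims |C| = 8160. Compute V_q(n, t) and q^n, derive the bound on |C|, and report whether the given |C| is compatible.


V_q(n, t) = 43, q^n = 823543, Hamming bound = 19152, |C| = 8160 ≤ bound (satisfied).

Step 1: Compute V_q(n, t) = Σ_{j=0}^1 C(n, j) (q−1)^j.
  j = 0: C(7,0)·(6)^0 = 1·1 = 1.
  j = 1: C(7,1)·(6)^1 = 7·6 = 42.
  V_q(n, t) = 1 + 42 = 43.
Step 2: q^n = 7^7 = 823543.
Step 3: Hamming bound ⌊q^n / V_q(n,t)⌋ = ⌊823543/43⌋ = 19152.
Step 4: Compare |C| = 8160 to 19152: satisfied.
The claimed |C| lies below the Hamming bound.


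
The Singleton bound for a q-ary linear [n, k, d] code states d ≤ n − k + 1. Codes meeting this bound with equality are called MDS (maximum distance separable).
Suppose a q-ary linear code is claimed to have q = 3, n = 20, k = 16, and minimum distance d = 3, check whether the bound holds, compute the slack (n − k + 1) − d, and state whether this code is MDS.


Singleton RHS = n − k + 1 = 5, slack = 2, bound satisfied, not MDS.

Singleton bound: d ≤ n − k + 1.
Here n = 20, k = 16, so n − k + 1 = 5.
Given d = 3, check d ≤ 5: YES.
Slack = (n − k + 1) − d = 2.
The code is NOT MDS (slack = 2 > 0).
Description: the claimed parameters are [20, 16, 3]_3; such a code would be non-MDS.


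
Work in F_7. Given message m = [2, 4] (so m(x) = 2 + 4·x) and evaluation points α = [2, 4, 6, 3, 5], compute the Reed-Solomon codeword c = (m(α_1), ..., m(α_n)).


c = [3, 4, 5, 0, 1]

Message polynomial: m(x) = 2 + 4·x (mod 7).
For each evaluation point α_i, compute m(α_i) mod 7:
  α_1 = 2: Horner steps 4 → 3, so m(2) = 3.
  α_2 = 4: Horner steps 4 → 4, so m(4) = 4.
  α_3 = 6: Horner steps 4 → 5, so m(6) = 5.
  α_4 = 3: Horner steps 4 → 0, so m(3) = 0.
  α_5 = 5: Horner steps 4 → 1, so m(5) = 1.
Codeword c = [3, 4, 5, 0, 1] ∈ F_7^5.


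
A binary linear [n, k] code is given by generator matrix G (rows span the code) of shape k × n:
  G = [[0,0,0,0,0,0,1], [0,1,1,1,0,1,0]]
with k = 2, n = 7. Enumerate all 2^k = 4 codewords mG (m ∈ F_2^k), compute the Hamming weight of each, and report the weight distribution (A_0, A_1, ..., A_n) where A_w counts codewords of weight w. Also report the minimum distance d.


Weight distribution: A_0 = 1, A_1 = 1, A_4 = 1, A_5 = 1. Minimum distance d = 1.

Enumerate all 2^2 = 4 messages m ∈ F_2^2.
For each, compute codeword c = mG in F_2^7, then tally its weight.
  m = 00 → c = 0000000, weight = 0.
  m = 10 → c = 0000001, weight = 1.
  m = 01 → c = 0111010, weight = 4.
  m = 11 → c = 0111011, weight = 5.
Tally weights:
  weight 0: 1 codewords.
  weight 1: 1 codewords.
  weight 4: 1 codewords.
  weight 5: 1 codewords.
Minimum distance d = smallest w > 0 with A_w > 0 = 1.
Sanity: Σ A_w = 4 = 2^2 = 4 ✓.


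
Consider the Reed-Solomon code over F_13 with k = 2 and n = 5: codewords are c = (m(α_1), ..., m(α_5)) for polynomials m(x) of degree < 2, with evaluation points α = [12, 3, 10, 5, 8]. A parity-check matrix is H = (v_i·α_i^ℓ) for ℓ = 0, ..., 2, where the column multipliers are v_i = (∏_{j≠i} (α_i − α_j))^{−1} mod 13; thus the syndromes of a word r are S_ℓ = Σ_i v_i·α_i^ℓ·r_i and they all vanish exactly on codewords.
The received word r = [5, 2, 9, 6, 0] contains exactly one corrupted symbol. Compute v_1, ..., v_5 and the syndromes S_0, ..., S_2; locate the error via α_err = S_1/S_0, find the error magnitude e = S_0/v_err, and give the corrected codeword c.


S = (3, 9, 1), error at position 2, error magnitude e = 5, c = [5, 10, 9, 6, 0].

Step 1: column multipliers v_i = (∏_{j≠i}(α_i − α_j))^{−1} mod 13.
  i = 1 (α = 12): (12−3)(12−10)(12−5)(12−8) = 9·2·7·4 = 504 ≡ 10, so v_1 = 10^{−1} = 4 (mod 13).
  i = 2 (α = 3): (3−12)(3−10)(3−5)(3−8) = (−9)·(−7)·(−2)·(−5) = 630 ≡ 6, so v_2 = 6^{−1} = 11 (mod 13).
  i = 3 (α = 10): (10−12)(10−3)(10−5)(10−8) = (−2)·7·5·2 = −140 ≡ 3, so v_3 = 3^{−1} = 9 (mod 13).
  i = 4 (α = 5): (5−12)(5−3)(5−10)(5−8) = (−7)·2·(−5)·(−3) = −210 ≡ 11, so v_4 = 11^{−1} = 6 (mod 13).
  i = 5 (α = 8): (8−12)(8−3)(8−10)(8−5) = (−4)·5·(−2)·3 = 120 ≡ 3, so v_5 = 3^{−1} = 9 (mod 13).
  v = [4, 11, 9, 6, 9].
Step 2: syndromes of r = [5, 2, 9, 6, 0] (all sums mod 13).
  S_0 = Σ v_i r_i = 4·5 + 11·2 + 9·9 + 6·6 + 9·0 = 159 ≡ 3.
  S_1 = Σ v_i α_i r_i = 4·12·5 + 11·3·2 + 9·10·9 + 6·5·6 + 9·8·0 = 1296 ≡ 9.
  α_i^2 mod 13 = [1, 9, 9, 12, 12].
  S_2 = Σ v_i α_i^2 r_i = 4·1·5 + 11·9·2 + 9·9·9 + 6·12·6 + 9·12·0 = 1379 ≡ 1.
  S = (3, 9, 1) ≠ 0, so r is not a codeword (an error is present).
Step 3: locate the error. For a single error e at position i, S_ℓ = v_i·e·α_i^ℓ, so α_err = S_1/S_0.
  S_0^{−1} = 3^{−1} = 9 (mod 13), so α_err = 9·9 = 81 ≡ 3 = α_2. Error position i = 2.
  Consistency check: S_2/S_1 = 1·3 = 3 ≡ 3 = α_err ✓ (single-error assumption holds).
Step 4: error magnitude e = S_0/v_2 = S_0·∏_{j≠2}(α_2 − α_j) = 3·6 = 18 ≡ 5 (mod 13).
Step 5: correct position 2: c_2 = r_2 − e = 2 − 5 ≡ 10 (mod 13). Hence c = [5, 10, 9, 6, 0].
  Check: interpolating c through the α_i gives m(x) = 3 + 11·x (degree < 2) with m(α_i) = c_i for every i, so c is indeed a codeword.


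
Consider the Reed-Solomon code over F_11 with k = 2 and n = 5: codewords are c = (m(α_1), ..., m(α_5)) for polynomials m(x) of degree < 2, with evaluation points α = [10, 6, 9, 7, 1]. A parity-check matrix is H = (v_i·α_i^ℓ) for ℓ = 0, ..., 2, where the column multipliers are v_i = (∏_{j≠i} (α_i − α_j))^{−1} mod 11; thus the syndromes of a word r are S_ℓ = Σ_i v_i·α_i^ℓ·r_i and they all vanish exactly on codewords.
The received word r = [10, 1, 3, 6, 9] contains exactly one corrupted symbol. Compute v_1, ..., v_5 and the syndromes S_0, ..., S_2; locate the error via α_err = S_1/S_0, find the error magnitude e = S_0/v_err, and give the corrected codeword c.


S = (6, 10, 2), error at position 3, error magnitude e = 9, c = [10, 1, 5, 6, 9].

Step 1: column multipliers v_i = (∏_{j≠i}(α_i − α_j))^{−1} mod 11.
  i = 1 (α = 10): (10−6)(10−9)(10−7)(10−1) = 4·1·3·9 = 108 ≡ 9, so v_1 = 9^{−1} = 5 (mod 11).
  i = 2 (α = 6): (6−10)(6−9)(6−7)(6−1) = (−4)·(−3)·(−1)·5 = −60 ≡ 6, so v_2 = 6^{−1} = 2 (mod 11).
  i = 3 (α = 9): (9−10)(9−6)(9−7)(9−1) = (−1)·3·2·8 = −48 ≡ 7, so v_3 = 7^{−1} = 8 (mod 11).
  i = 4 (α = 7): (7−10)(7−6)(7−9)(7−1) = (−3)·1·(−2)·6 = 36 ≡ 3, so v_4 = 3^{−1} = 4 (mod 11).
  i = 5 (α = 1): (1−10)(1−6)(1−9)(1−7) = (−9)·(−5)·(−8)·(−6) = 2160 ≡ 4, so v_5 = 4^{−1} = 3 (mod 11).
  v = [5, 2, 8, 4, 3].
Step 2: syndromes of r = [10, 1, 3, 6, 9] (all sums mod 11).
  S_0 = Σ v_i r_i = 5·10 + 2·1 + 8·3 + 4·6 + 3·9 = 127 ≡ 6.
  S_1 = Σ v_i α_i r_i = 5·10·10 + 2·6·1 + 8·9·3 + 4·7·6 + 3·1·9 = 923 ≡ 10.
  α_i^2 mod 11 = [1, 3, 4, 5, 1].
  S_2 = Σ v_i α_i^2 r_i = 5·1·10 + 2·3·1 + 8·4·3 + 4·5·6 + 3·1·9 = 299 ≡ 2.
  S = (6, 10, 2) ≠ 0, so r is not a codeword (an error is present).
Step 3: locate the error. For a single error e at position i, S_ℓ = v_i·e·α_i^ℓ, so α_err = S_1/S_0.
  S_0^{−1} = 6^{−1} = 2 (mod 11), so α_err = 10·2 = 20 ≡ 9 = α_3. Error position i = 3.
  Consistency check: S_2/S_1 = 2·10 = 20 ≡ 9 = α_err ✓ (single-error assumption holds).
Step 4: error magnitude e = S_0/v_3 = S_0·∏_{j≠3}(α_3 − α_j) = 6·7 = 42 ≡ 9 (mod 11).
Step 5: correct position 3: c_3 = r_3 − e = 3 − 9 ≡ 5 (mod 11). Hence c = [10, 1, 5, 6, 9].
  Check: interpolating c through the α_i gives m(x) = 4 + 5·x (degree < 2) with m(α_i) = c_i for every i, so c is indeed a codeword.
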